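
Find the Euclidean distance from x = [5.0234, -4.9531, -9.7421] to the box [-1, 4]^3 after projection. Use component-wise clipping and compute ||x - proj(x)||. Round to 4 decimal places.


Project each component onto [-1, 4].
clip(5.0234) = 4.0, clip(-4.9531) = -1.0, clip(-9.7421) = -1.0
Projection = [4.0, -1.0, -1.0]
Squared diffs: [1.0473, 15.627, 76.4243]
Distance = sqrt(93.0986) = 9.6488


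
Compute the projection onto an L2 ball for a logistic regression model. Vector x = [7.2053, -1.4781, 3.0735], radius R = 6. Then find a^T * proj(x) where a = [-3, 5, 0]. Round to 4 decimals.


Step 1: Compute ||x|| (intermediates to 6 decimals).
||x|| = sqrt(7.2053^2 + (-1.4781)^2 + 3.0735^2) = 7.97167
Step 2: Project.
Since ||x|| > R, scale = R/||x|| = 6/7.97167 = 0.752665, proj(x) = scale * x
proj(x) = [5.423177, -1.112514, 2.313316]
Step 3: Dot product.
a^T * proj(x) = -3*5.423177 + 5*(-1.112514) + 0*2.313316 = -21.8321


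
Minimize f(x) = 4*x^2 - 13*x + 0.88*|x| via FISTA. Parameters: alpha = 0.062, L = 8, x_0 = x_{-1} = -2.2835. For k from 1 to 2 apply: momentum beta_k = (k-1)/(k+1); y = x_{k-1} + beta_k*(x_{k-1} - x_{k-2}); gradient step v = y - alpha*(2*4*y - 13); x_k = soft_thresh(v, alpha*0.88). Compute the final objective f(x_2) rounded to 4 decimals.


FISTA on f(x) = 4*x^2 - 13*x + 0.88*|x|
L = 8, alpha = 0.062
Iteration 1: beta = 0.0, y = -2.2835 + 0.0*(-2.2835 + 2.2835) = -2.2835
  grad(y) = -31.268, v = y - alpha*grad = -0.3449
  prox(v) = soft_thresh(-0.3449, 0.0546) = -0.2903
Iteration 2: beta = 0.3333, y = -0.2903 + 0.3333*(-0.2903 + 2.2835) = 0.3741
  grad(y) = -10.0075, v = y - alpha*grad = 0.9945
  prox(v) = soft_thresh(0.9945, 0.0546) = 0.94
f(x_2) = 4*0.94^2 - 13*0.94 + 0.88*|0.94| = -7.8583


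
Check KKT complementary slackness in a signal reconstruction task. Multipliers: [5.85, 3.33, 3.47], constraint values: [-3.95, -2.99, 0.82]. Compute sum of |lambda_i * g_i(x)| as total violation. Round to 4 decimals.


KKT complementary slackness check:
lambda_1 * g_1 = 5.85 * -3.95 = -23.1075
lambda_2 * g_2 = 3.33 * -2.99 = -9.9567
lambda_3 * g_3 = 3.47 * 0.82 = 2.8454
Total violation = 23.1075 + 9.9567 + 2.8454 = 35.9096


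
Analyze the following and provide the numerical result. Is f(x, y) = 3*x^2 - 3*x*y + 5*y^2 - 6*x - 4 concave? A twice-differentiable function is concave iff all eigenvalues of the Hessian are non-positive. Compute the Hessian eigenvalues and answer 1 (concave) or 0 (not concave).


The Hessian of f(x,y) = 3*x^2 - 3*x*y + 5*y^2 - 6*x - 4 is:
H = [[6, -3], [-3, 10]]
Trace = 6 + 10 = 16
Determinant = 6*10 - (-3)^2 = 51
Discriminant = (16)^2 - 4*51 = 52.0
Eigenvalues: lambda_1 = 4.3944, lambda_2 = 11.6056
The function is not concave.

0


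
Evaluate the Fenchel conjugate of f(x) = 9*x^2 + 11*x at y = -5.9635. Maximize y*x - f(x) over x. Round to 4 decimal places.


f*(y) = sup_x {y*x - a*x^2 - b*x} = sup_x {(y-b)*x - a*x^2}
FOC: (y - b) - 2a*x = 0 => x* = (y - b)/(2a)
x* = (-5.9635 - 11)/(2*9) = -0.9424
f*(-5.9635) = (y-b)^2/(4a) = (-5.9635 - 11)^2/(4*9)
= 287.7603/36 = 7.9933


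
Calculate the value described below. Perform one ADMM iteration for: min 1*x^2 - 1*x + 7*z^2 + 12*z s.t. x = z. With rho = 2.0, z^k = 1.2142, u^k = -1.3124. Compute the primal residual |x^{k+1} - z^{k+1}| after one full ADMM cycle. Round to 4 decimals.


ADMM iteration with rho = 2.0, z^k = 1.2142, u^k = -1.3124
Step 1: x-update.
Minimize 1*x^2 - 1*x + (2.0/2)*(x - 1.2142 - 1.3124)^2
FOC: (2*1 + 2.0)*x = 1 + 2.0*(1.2142 + 1.3124)
x^{k+1} = 1.5133
Step 2: z-update.
Minimize 7*z^2 + 12*z + (2.0/2)*(1.5133 - z - 1.3124)^2
FOC: (2*7 + 2.0)*z = -12 + 2.0*(1.5133 - 1.3124)
z^{k+1} = -0.7249
Step 3: u-update.
u^{k+1} = -1.3124 + 1.5133 + 0.7249 = 0.9258
Step 4: Primal residual = |1.5133 + 0.7249| = 2.2382


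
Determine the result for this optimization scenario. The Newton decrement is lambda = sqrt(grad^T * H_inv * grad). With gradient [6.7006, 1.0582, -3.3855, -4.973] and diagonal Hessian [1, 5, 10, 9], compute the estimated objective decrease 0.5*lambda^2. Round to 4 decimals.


Step 1: H is diagonal, so H^(-1) * g = [6.7006, 0.2116, -0.3386, -0.5526].
Step 2: g^T H^(-1) g = sum_i g_i^2 / H_ii
  = (6.7006)^2/1 + (1.0582)^2/5 + (-3.3855)^2/10 + (-4.973)^2/9
  = 44.898 + 0.224 + 1.1462 + 2.7479 = 49.016
Step 3: Objective decrease = 0.5 * g^T H^(-1) g = 24.508


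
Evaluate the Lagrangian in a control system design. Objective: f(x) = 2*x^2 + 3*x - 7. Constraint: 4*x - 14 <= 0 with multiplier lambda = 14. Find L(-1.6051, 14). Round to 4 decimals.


Step 1: Evaluate f(x).
f(-1.6051) = 2*(-1.6051)^2 + 3*(-1.6051) - 7 = -6.6626
Step 2: Evaluate g(x).
g(-1.6051) = 4*-1.6051 - 14 = -20.4204
Step 3: Compute Lagrangian.
L = -6.6626 + 14*-20.4204 = -292.5482


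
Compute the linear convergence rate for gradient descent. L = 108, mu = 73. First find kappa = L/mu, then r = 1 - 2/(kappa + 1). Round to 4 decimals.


Step 1: Compute the condition number.
kappa = L/mu = 108/73 = 1.4795
Step 2: Compute the convergence rate.
r = 1 - 2/(kappa + 1) = 1 - 2*mu/(L + mu) = (L - mu)/(L + mu) = 35/181 = 0.1934


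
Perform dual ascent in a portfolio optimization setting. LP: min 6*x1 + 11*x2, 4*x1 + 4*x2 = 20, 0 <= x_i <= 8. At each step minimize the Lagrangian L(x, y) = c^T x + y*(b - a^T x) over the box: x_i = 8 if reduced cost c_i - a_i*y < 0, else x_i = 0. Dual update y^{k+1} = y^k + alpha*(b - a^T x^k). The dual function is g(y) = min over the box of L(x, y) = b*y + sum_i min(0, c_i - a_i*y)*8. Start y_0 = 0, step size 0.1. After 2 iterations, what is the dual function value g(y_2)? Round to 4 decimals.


Dual ascent for LP: min 6*x1 + 11*x2, 4*x1 + 4*x2 = 20, 0 <= x_i <= 8
Step 1: y^k = 0.0, reduced costs: (6.0, 11.0)
  x^k = (0.0, 0.0), subgradient = b - a^T x = 20.0
  y^{k+1} = 0.0 + 0.1*20.0 = 2.0
Step 2: y^k = 2.0, reduced costs: (-2.0, 3.0)
  x^k = (8.0, 0.0), subgradient = b - a^T x = -12.0
  y^{k+1} = 2.0 + 0.1*-12.0 = 0.8
Dual objective at y_2 = 0.8: reduced costs (2.8, 7.8), box minimizer x = (0.0, 0.0)
g(y_2) = b*y + (c1 - a1*y)*x1 + (c2 - a2*y)*x2 = 20*0.8 + 2.8*0.0 + 7.8*0.0 = 16.0 + 0.0 + 0.0 = 16.0


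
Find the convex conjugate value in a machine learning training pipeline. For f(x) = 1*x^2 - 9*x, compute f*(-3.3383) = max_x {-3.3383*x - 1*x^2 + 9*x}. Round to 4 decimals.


f*(y) = sup_x {y*x - a*x^2 - b*x} = sup_x {(y-b)*x - a*x^2}
FOC: (y - b) - 2a*x = 0 => x* = (y - b)/(2a)
x* = (-3.3383 + 9)/(2*1) = 2.8309
f*(-3.3383) = (y-b)^2/(4a) = (-3.3383 + 9)^2/(4*1)
= 32.0548/4 = 8.0137


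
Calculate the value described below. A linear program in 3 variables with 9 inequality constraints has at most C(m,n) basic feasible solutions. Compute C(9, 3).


Each vertex corresponds to some choice of n active constraints out of m, so the number of vertices is at most C(m, n) = m! / (n!(m-n)!).
m = 9, n = 3
Numerator: 9 * 8 * 7
Denominator: 3! = 6
C(9, 3) = 84


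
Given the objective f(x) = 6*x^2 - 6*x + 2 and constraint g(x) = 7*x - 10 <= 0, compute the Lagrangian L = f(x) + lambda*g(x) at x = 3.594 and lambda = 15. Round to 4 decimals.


Step 1: Evaluate f(x).
f(3.594) = 6*3.594^2 - 6*3.594 + 2 = 57.937
Step 2: Evaluate g(x).
g(3.594) = 7*3.594 - 10 = 15.158
Step 3: Compute Lagrangian.
L = 57.937 + 15*15.158 = 285.307


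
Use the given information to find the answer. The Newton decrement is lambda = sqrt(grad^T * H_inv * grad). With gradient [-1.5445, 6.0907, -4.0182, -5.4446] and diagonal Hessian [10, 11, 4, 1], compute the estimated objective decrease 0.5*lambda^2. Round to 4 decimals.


Step 1: H is diagonal, so H^(-1) * g = [-0.1545, 0.5537, -1.0046, -5.4446].
Step 2: g^T H^(-1) g = sum_i g_i^2 / H_ii
  = (-1.5445)^2/10 + (6.0907)^2/11 + (-4.0182)^2/4 + (-5.4446)^2/1
  = 0.2385 + 3.3724 + 4.0365 + 29.6437 = 37.2911
Step 3: Objective decrease = 0.5 * g^T H^(-1) g = 18.6456


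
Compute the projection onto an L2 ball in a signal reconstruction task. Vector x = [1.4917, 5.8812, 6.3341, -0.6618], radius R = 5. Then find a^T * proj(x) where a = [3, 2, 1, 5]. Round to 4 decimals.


Step 1: Compute ||x|| (intermediates to 6 decimals).
||x|| = sqrt(1.4917^2 + 5.8812^2 + 6.3341^2 + (-0.6618)^2) = 8.796163
Step 2: Project.
Since ||x|| > R, scale = R/||x|| = 5/8.796163 = 0.56843, proj(x) = scale * x
proj(x) = [0.847927, 3.343051, 3.600492, -0.376187]
Step 3: Dot product.
a^T * proj(x) = 3*0.847927 + 2*3.343051 + 1*3.600492 + 5*(-0.376187) = 10.9494


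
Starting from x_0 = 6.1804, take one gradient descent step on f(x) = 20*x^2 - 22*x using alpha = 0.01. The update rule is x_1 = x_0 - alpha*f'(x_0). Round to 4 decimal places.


We compute the gradient at x_0 and apply the update.
f'(x) = 40*x - 22
f'(6.1804) = 40*6.1804 - 22 = 225.216
x_1 = 6.1804 - 0.01*225.216 = 3.9282


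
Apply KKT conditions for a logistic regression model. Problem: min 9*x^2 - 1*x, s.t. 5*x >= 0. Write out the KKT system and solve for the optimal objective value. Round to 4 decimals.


Step 1: Try lambda = 0 (constraint inactive).
Stationarity: 2*9*x - 1 = 0
x* = 1/(2*9) = 1/18 = 0.0556 (rounded; the exact value 1/18 is used below)
Check constraint: 5*0.0556 = 0.278 >= 0 -- satisfied.
Step 2: Compute optimal value.
f(x*) = 9*(1/18)^2 - 1*(1/18) = -0.0278


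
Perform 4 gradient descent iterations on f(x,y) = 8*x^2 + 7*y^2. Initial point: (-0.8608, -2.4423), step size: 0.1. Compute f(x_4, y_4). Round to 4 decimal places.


Gradient descent on f(x,y) = 8*x^2 + 7*y^2.
Starting point: (-0.8608, -2.4423), alpha = 0.1
Step 1: grad_x = 2*8*-0.8608 = -13.7728, grad_y = 2*7*-2.4423 = -34.1922
  x_1 = -0.8608 - 0.1*-13.7728 = 0.5165
  y_1 = -2.4423 - 0.1*-34.1922 = 0.9769
Step 2: grad_x = 2*8*0.5165 = 8.2637, grad_y = 2*7*0.9769 = 13.6769
  x_2 = 0.5165 - 0.1*8.2637 = -0.3099
  y_2 = 0.9769 - 0.1*13.6769 = -0.3908
Step 3: grad_x = 2*8*-0.3099 = -4.9582, grad_y = 2*7*-0.3908 = -5.4708
  x_3 = -0.3099 - 0.1*-4.9582 = 0.1859
  y_3 = -0.3908 - 0.1*-5.4708 = 0.1563
Step 4: grad_x = 2*8*0.1859 = 2.9749, grad_y = 2*7*0.1563 = 2.1883
  x_4 = 0.1859 - 0.1*2.9749 = -0.1116
  y_4 = 0.1563 - 0.1*2.1883 = -0.0625
f(-0.1116, -0.0625) = 8*(-0.1116)^2 + 7*(-0.0625)^2 = 0.1269


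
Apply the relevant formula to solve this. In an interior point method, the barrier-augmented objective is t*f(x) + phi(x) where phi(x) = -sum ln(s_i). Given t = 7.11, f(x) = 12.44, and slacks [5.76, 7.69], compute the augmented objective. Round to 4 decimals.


Step 1: Compute log-barrier.
ln values: [1.7509, 2.0399]
phi = -(1.7509 + 2.0399) = -3.7909
Step 2: Compute augmented objective.
t*f(x) = 7.11*12.44 = 88.4484
Total = 88.4484 - 3.7909 = 84.6575


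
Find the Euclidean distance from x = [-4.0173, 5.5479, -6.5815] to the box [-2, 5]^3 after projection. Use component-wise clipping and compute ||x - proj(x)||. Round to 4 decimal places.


Project each component onto [-2, 5].
clip(-4.0173) = -2.0, clip(5.5479) = 5.0, clip(-6.5815) = -2.0
Projection = [-2.0, 5.0, -2.0]
Squared diffs: [4.0695, 0.3002, 20.9901]
Distance = sqrt(25.3598) = 5.0359


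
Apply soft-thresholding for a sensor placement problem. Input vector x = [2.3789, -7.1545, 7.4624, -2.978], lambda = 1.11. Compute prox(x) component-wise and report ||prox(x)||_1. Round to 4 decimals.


Soft-thresholding with lambda = 1.11:
prox(2.3789) = sign(2.3789)*max(|2.3789| - 1.11, 0) = 1.2689
prox(-7.1545) = sign(-7.1545)*max(|-7.1545| - 1.11, 0) = -6.0445
prox(7.4624) = sign(7.4624)*max(|7.4624| - 1.11, 0) = 6.3524
prox(-2.978) = sign(-2.978)*max(|-2.978| - 1.11, 0) = -1.868
prox(x) = [1.2689, -6.0445, 6.3524, -1.868]
||prox(x)||_1 = 1.2689 + 6.0445 + 6.3524 + 1.868 = 15.5338


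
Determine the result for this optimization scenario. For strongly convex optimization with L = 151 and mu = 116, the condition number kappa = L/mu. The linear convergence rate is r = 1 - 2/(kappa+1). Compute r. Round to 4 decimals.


Step 1: Compute the condition number.
kappa = L/mu = 151/116 = 1.3017
Step 2: Compute the convergence rate.
r = 1 - 2/(kappa + 1) = 1 - 2*mu/(L + mu) = (L - mu)/(L + mu) = 35/267 = 0.1311


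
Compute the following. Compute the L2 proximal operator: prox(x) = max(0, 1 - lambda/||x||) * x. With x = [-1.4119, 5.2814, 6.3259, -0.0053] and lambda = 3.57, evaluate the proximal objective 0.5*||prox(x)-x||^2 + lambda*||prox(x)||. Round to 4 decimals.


Step 1: Compute ||x||.
||x|| = 8.3608
Step 2: Compute scaling factor.
scale = max(0, 1 - 3.57/8.3608) = 0.573
Step 3: prox(x) = [-0.809, 3.0263, 3.6248, -0.003]
||prox(x)|| = 4.7908
Step 4: Proximal objective.
0.5*||prox-x||^2 = 6.3725
lambda*||prox|| = 17.1032
Total = 23.4758


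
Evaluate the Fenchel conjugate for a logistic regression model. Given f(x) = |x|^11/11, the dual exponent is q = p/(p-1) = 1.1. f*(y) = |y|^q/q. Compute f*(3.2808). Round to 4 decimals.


The conjugate exponent q satisfies 1/p + 1/q = 1.
p = 11, so q = 11/(11 - 1) = 1.1
|y|^q = 3.2808^1.1 = 3.6947
f*(3.2808) = 3.6947 / 1.1 = 3.3588


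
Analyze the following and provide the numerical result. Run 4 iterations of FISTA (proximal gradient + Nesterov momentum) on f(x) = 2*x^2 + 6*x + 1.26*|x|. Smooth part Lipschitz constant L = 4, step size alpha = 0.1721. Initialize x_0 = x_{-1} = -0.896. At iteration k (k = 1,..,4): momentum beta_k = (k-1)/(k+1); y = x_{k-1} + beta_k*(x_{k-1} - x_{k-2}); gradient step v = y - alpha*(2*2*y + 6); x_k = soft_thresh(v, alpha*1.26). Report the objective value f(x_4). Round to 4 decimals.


FISTA on f(x) = 2*x^2 + 6*x + 1.26*|x|
L = 4, alpha = 0.1721
Iteration 1: beta = 0.0, y = -0.896 + 0.0*(-0.896 + 0.896) = -0.896
  grad(y) = 2.416, v = y - alpha*grad = -1.3118
  prox(v) = soft_thresh(-1.3118, 0.2168) = -1.0949
Iteration 2: beta = 0.3333, y = -1.0949 + 0.3333*(-1.0949 + 0.896) = -1.1613
  grad(y) = 1.3549, v = y - alpha*grad = -1.3944
  prox(v) = soft_thresh(-1.3944, 0.2168) = -1.1776
Iteration 3: beta = 0.5, y = -1.1776 + 0.5*(-1.1776 + 1.0949) = -1.2189
  grad(y) = 1.1243, v = y - alpha*grad = -1.4124
  prox(v) = soft_thresh(-1.4124, 0.2168) = -1.1956
Iteration 4: beta = 0.6, y = -1.1956 + 0.6*(-1.1956 + 1.1776) = -1.2064
  grad(y) = 1.1746, v = y - alpha*grad = -1.4085
  prox(v) = soft_thresh(-1.4085, 0.2168) = -1.1917
f(x_4) = 2*(-1.1917)^2 + 6*(-1.1917) + 1.26*|-1.1917| = -2.8084


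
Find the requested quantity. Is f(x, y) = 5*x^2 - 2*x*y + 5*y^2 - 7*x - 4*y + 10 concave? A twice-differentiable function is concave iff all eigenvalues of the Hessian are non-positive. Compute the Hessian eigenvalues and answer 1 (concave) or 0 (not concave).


The Hessian of f(x,y) = 5*x^2 - 2*x*y + 5*y^2 - 7*x - 4*y + 10 is:
H = [[10, -2], [-2, 10]]
Trace = 10 + 10 = 20
Determinant = 10*10 - (-2)^2 = 96
Discriminant = (20)^2 - 4*96 = 16.0
Eigenvalues: lambda_1 = 8.0, lambda_2 = 12.0
The function is not concave.

0


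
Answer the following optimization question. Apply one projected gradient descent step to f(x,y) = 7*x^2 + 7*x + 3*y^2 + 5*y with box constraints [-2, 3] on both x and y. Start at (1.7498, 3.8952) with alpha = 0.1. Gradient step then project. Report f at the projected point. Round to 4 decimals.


Step 1: Compute gradient at (1.7498, 3.8952).
grad_x = 2*7*1.7498 + 7 = 31.4972
grad_y = 2*3*3.8952 + 5 = 28.3712
Step 2: Gradient step.
x_raw = 1.7498 - 0.1*31.4972 = -1.3999
y_raw = 3.8952 - 0.1*28.3712 = 1.0581
Step 3: Project onto [-2, 3].
x_proj = clip(-1.3999) = -1.3999
y_proj = clip(1.0581) = 1.0581
Step 4: Evaluate f.
f(-1.3999, 1.0581) = 12.568


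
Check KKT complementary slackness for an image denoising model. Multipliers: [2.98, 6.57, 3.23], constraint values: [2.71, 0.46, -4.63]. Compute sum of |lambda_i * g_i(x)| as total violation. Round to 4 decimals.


KKT complementary slackness check:
lambda_1 * g_1 = 2.98 * 2.71 = 8.0758
lambda_2 * g_2 = 6.57 * 0.46 = 3.0222
lambda_3 * g_3 = 3.23 * -4.63 = -14.9549
Total violation = 8.0758 + 3.0222 + 14.9549 = 26.0529


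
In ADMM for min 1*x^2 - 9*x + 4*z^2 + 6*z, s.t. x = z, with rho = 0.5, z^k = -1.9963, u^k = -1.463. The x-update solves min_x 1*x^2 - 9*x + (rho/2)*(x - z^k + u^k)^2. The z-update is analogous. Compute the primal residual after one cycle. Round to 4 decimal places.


ADMM iteration with rho = 0.5, z^k = -1.9963, u^k = -1.463
Step 1: x-update.
Minimize 1*x^2 - 9*x + (0.5/2)*(x + 1.9963 - 1.463)^2
FOC: (2*1 + 0.5)*x = 9 + 0.5*(-1.9963 + 1.463)
x^{k+1} = 3.4933
Step 2: z-update.
Minimize 4*z^2 + 6*z + (0.5/2)*(3.4933 - z - 1.463)^2
FOC: (2*4 + 0.5)*z = -6 + 0.5*(3.4933 - 1.463)
z^{k+1} = -0.5865
Step 3: u-update.
u^{k+1} = -1.463 + 3.4933 + 0.5865 = 2.6168
Step 4: Primal residual = |3.4933 + 0.5865| = 4.0798


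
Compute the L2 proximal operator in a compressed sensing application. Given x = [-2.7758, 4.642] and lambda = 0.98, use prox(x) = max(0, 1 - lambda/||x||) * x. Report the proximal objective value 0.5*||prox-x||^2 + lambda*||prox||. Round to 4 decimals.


Step 1: Compute ||x||.
||x|| = 5.4086
Step 2: Compute scaling factor.
scale = max(0, 1 - 0.98/5.4086) = 0.8188
Step 3: prox(x) = [-2.2728, 3.8009]
||prox(x)|| = 4.4286
Step 4: Proximal objective.
0.5*||prox-x||^2 = 0.4802
lambda*||prox|| = 4.34
Total = 4.8203


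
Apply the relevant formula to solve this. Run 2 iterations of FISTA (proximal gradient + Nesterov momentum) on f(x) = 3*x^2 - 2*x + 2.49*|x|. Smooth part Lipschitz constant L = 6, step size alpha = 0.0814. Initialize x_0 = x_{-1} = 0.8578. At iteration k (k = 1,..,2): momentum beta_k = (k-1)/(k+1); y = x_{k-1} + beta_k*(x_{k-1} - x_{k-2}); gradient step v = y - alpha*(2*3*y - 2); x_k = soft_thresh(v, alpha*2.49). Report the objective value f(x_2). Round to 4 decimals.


FISTA on f(x) = 3*x^2 - 2*x + 2.49*|x|
L = 6, alpha = 0.0814
Iteration 1: beta = 0.0, y = 0.8578 + 0.0*(0.8578 - 0.8578) = 0.8578
  grad(y) = 3.1468, v = y - alpha*grad = 0.6017
  prox(v) = soft_thresh(0.6017, 0.2027) = 0.399
Iteration 2: beta = 0.3333, y = 0.399 + 0.3333*(0.399 - 0.8578) = 0.246
  grad(y) = -0.5239, v = y - alpha*grad = 0.2887
  prox(v) = soft_thresh(0.2887, 0.2027) = 0.086
f(x_2) = 3*0.086^2 - 2*0.086 + 2.49*|0.086| = 0.0643


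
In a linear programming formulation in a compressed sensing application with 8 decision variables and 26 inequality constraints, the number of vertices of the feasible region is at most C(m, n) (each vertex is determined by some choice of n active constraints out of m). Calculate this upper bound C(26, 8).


Each vertex corresponds to some choice of n active constraints out of m, so the number of vertices is at most C(m, n) = m! / (n!(m-n)!).
m = 26, n = 8
Numerator: 26 * 25 * 24 * 23 * 22 * 21 * 20 * 19
Denominator: 8! = 40320
C(26, 8) = 1562275


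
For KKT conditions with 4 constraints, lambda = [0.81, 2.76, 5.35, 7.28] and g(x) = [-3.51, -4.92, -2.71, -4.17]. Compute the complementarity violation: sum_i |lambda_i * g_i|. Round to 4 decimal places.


KKT complementary slackness check:
lambda_1 * g_1 = 0.81 * -3.51 = -2.8431
lambda_2 * g_2 = 2.76 * -4.92 = -13.5792
lambda_3 * g_3 = 5.35 * -2.71 = -14.4985
lambda_4 * g_4 = 7.28 * -4.17 = -30.3576
Total violation = 2.8431 + 13.5792 + 14.4985 + 30.3576 = 61.2784


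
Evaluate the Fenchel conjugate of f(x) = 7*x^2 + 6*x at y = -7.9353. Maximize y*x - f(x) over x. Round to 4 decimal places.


f*(y) = sup_x {y*x - a*x^2 - b*x} = sup_x {(y-b)*x - a*x^2}
FOC: (y - b) - 2a*x = 0 => x* = (y - b)/(2a)
x* = (-7.9353 - 6)/(2*7) = -0.9954
f*(-7.9353) = (y-b)^2/(4a) = (-7.9353 - 6)^2/(4*7)
= 194.1926/28 = 6.9354


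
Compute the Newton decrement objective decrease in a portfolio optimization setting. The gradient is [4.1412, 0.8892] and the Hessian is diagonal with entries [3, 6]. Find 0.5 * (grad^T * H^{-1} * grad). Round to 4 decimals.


Step 1: H is diagonal, so H^(-1) * g = [1.3804, 0.1482].
Step 2: g^T H^(-1) g = sum_i g_i^2 / H_ii
  = (4.1412)^2/3 + (0.8892)^2/6
  = 5.7165 + 0.1318 = 5.8483
Step 3: Objective decrease = 0.5 * g^T H^(-1) g = 2.9241


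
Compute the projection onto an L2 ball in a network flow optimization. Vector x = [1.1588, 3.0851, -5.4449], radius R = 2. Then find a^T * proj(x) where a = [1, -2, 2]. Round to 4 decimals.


Step 1: Compute ||x|| (intermediates to 6 decimals).
||x|| = sqrt(1.1588^2 + 3.0851^2 + (-5.4449)^2) = 6.364558
Step 2: Project.
Since ||x|| > R, scale = R/||x|| = 2/6.364558 = 0.31424, proj(x) = scale * x
proj(x) = [0.364141, 0.969462, -1.711005]
Step 3: Dot product.
a^T * proj(x) = 1*0.364141 - 2*0.969462 + 2*(-1.711005) = -4.9968


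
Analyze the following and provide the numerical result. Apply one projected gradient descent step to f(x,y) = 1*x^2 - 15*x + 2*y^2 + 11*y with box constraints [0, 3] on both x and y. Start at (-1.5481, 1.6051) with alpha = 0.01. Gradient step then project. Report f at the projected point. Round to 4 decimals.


Step 1: Compute gradient at (-1.5481, 1.6051).
grad_x = 2*1*-1.5481 - 15 = -18.0962
grad_y = 2*2*1.6051 + 11 = 17.4204
Step 2: Gradient step.
x_raw = -1.5481 - 0.01*-18.0962 = -1.3671
y_raw = 1.6051 - 0.01*17.4204 = 1.4309
Step 3: Project onto [0, 3].
x_proj = clip(-1.3671) = 0.0
y_proj = clip(1.4309) = 1.4309
Step 4: Evaluate f.
f(0.0, 1.4309) = 19.8348


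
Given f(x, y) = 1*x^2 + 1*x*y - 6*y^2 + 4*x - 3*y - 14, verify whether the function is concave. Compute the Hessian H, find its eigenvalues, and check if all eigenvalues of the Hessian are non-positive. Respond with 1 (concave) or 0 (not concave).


The Hessian of f(x,y) = 1*x^2 + 1*x*y - 6*y^2 + 4*x - 3*y - 14 is:
H = [[2, 1], [1, -12]]
Trace = 2 - 12 = -10
Determinant = 2*-12 - (1)^2 = -25
Discriminant = (-10)^2 - 4*-25 = 200.0
Eigenvalues: lambda_1 = -12.0711, lambda_2 = 2.0711
The function is not concave.

0


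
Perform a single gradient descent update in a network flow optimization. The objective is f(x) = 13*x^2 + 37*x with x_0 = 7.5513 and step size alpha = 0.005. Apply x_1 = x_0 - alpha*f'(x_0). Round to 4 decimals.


We compute the gradient at x_0 and apply the update.
f'(x) = 26*x + 37
f'(7.5513) = 26*7.5513 + 37 = 233.3338
x_1 = 7.5513 - 0.005*233.3338 = 6.3846


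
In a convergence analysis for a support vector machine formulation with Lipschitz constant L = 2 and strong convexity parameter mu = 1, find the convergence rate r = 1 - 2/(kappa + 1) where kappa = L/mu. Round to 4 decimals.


Step 1: Compute the condition number.
kappa = L/mu = 2/1 = 2.0
Step 2: Compute the convergence rate.
r = 1 - 2/(kappa + 1) = 1 - 2*mu/(L + mu) = (L - mu)/(L + mu) = 1/3 = 0.3333


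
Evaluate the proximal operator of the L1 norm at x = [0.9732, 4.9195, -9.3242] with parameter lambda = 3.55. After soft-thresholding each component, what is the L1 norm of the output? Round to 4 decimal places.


Soft-thresholding with lambda = 3.55:
prox(0.9732) = sign(0.9732)*max(|0.9732| - 3.55, 0) = 0.0
prox(4.9195) = sign(4.9195)*max(|4.9195| - 3.55, 0) = 1.3695
prox(-9.3242) = sign(-9.3242)*max(|-9.3242| - 3.55, 0) = -5.7742
prox(x) = [0.0, 1.3695, -5.7742]
||prox(x)||_1 = 0.0 + 1.3695 + 5.7742 = 7.1437


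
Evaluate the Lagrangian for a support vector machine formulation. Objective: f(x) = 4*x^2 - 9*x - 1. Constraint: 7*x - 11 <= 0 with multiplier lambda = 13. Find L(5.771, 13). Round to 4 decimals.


Step 1: Evaluate f(x).
f(5.771) = 4*5.771^2 - 9*5.771 - 1 = 80.2788
Step 2: Evaluate g(x).
g(5.771) = 7*5.771 - 11 = 29.397
Step 3: Compute Lagrangian.
L = 80.2788 + 13*29.397 = 462.4398


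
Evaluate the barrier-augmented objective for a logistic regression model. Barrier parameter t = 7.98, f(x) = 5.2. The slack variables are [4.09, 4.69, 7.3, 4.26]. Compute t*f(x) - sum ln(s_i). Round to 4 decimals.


Step 1: Compute log-barrier.
ln values: [1.4085, 1.5454, 1.9879, 1.4493]
phi = -(1.4085 + 1.5454 + 1.9879 + 1.4493) = -6.3911
Step 2: Compute augmented objective.
t*f(x) = 7.98*5.2 = 41.496
Total = 41.496 - 6.3911 = 35.1049


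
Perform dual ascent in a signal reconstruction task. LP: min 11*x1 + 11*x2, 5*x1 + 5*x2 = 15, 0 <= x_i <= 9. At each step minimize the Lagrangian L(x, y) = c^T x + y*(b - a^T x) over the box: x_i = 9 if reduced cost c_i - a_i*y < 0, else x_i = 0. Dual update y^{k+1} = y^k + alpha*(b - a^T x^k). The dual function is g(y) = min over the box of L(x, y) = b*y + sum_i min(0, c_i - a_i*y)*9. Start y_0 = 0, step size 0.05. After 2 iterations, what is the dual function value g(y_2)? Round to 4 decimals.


Dual ascent for LP: min 11*x1 + 11*x2, 5*x1 + 5*x2 = 15, 0 <= x_i <= 9
Step 1: y^k = 0.0, reduced costs: (11.0, 11.0)
  x^k = (0.0, 0.0), subgradient = b - a^T x = 15.0
  y^{k+1} = 0.0 + 0.05*15.0 = 0.75
Step 2: y^k = 0.75, reduced costs: (7.25, 7.25)
  x^k = (0.0, 0.0), subgradient = b - a^T x = 15.0
  y^{k+1} = 0.75 + 0.05*15.0 = 1.5
Dual objective at y_2 = 1.5: reduced costs (3.5, 3.5), box minimizer x = (0.0, 0.0)
g(y_2) = b*y + (c1 - a1*y)*x1 + (c2 - a2*y)*x2 = 15*1.5 + 3.5*0.0 + 3.5*0.0 = 22.5 + 0.0 + 0.0 = 22.5


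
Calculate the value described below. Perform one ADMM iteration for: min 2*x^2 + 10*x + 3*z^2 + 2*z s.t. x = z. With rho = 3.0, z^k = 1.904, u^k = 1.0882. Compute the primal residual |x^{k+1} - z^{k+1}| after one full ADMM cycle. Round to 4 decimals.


ADMM iteration with rho = 3.0, z^k = 1.904, u^k = 1.0882
Step 1: x-update.
Minimize 2*x^2 + 10*x + (3.0/2)*(x - 1.904 + 1.0882)^2
FOC: (2*2 + 3.0)*x = -10 + 3.0*(1.904 - 1.0882)
x^{k+1} = -1.0789
Step 2: z-update.
Minimize 3*z^2 + 2*z + (3.0/2)*(-1.0789 - z + 1.0882)^2
FOC: (2*3 + 3.0)*z = -2 + 3.0*(-1.0789 + 1.0882)
z^{k+1} = -0.2191
Step 3: u-update.
u^{k+1} = 1.0882 - 1.0789 + 0.2191 = 0.2284
Step 4: Primal residual = |-1.0789 + 0.2191| = 0.8598


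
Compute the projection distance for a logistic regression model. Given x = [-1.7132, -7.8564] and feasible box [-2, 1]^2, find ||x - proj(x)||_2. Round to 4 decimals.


Project each component onto [-2, 1].
clip(-1.7132) = -1.7132, clip(-7.8564) = -2.0
Projection = [-1.7132, -2.0]
Squared diffs: [0.0, 34.2974]
Distance = sqrt(34.2974) = 5.8564


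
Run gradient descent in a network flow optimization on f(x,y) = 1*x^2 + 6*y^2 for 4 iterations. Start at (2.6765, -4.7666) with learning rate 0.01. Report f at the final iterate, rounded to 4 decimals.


Gradient descent on f(x,y) = 1*x^2 + 6*y^2.
Starting point: (2.6765, -4.7666), alpha = 0.01
Step 1: grad_x = 2*1*2.6765 = 5.353, grad_y = 2*6*-4.7666 = -57.1992
  x_1 = 2.6765 - 0.01*5.353 = 2.623
  y_1 = -4.7666 - 0.01*-57.1992 = -4.1946
Step 2: grad_x = 2*1*2.623 = 5.2459, grad_y = 2*6*-4.1946 = -50.3353
  x_2 = 2.623 - 0.01*5.2459 = 2.5705
  y_2 = -4.1946 - 0.01*-50.3353 = -3.6913
Step 3: grad_x = 2*1*2.5705 = 5.141, grad_y = 2*6*-3.6913 = -44.2951
  x_3 = 2.5705 - 0.01*5.141 = 2.5191
  y_3 = -3.6913 - 0.01*-44.2951 = -3.2483
Step 4: grad_x = 2*1*2.5191 = 5.0382, grad_y = 2*6*-3.2483 = -38.9797
  x_4 = 2.5191 - 0.01*5.0382 = 2.4687
  y_4 = -3.2483 - 0.01*-38.9797 = -2.8585
f(2.4687, -2.8585) = 1*2.4687^2 + 6*(-2.8585)^2 = 55.121


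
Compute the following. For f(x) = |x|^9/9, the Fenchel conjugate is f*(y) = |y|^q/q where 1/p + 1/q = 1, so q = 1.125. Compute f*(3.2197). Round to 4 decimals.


The conjugate exponent q satisfies 1/p + 1/q = 1.
p = 9, so q = 9/(9 - 1) = 1.125
|y|^q = 3.2197^1.125 = 3.7264
f*(3.2197) = 3.7264 / 1.125 = 3.3124


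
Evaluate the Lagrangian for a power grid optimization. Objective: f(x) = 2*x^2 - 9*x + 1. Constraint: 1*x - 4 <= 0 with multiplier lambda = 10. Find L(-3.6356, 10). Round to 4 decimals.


Step 1: Evaluate f(x).
f(-3.6356) = 2*(-3.6356)^2 - 9*(-3.6356) + 1 = 60.1556
Step 2: Evaluate g(x).
g(-3.6356) = 1*-3.6356 - 4 = -7.6356
Step 3: Compute Lagrangian.
L = 60.1556 + 10*-7.6356 = -16.2004


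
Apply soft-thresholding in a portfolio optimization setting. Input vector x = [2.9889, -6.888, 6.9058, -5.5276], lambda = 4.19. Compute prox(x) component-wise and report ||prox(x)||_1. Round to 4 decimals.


Soft-thresholding with lambda = 4.19:
prox(2.9889) = sign(2.9889)*max(|2.9889| - 4.19, 0) = 0.0
prox(-6.888) = sign(-6.888)*max(|-6.888| - 4.19, 0) = -2.698
prox(6.9058) = sign(6.9058)*max(|6.9058| - 4.19, 0) = 2.7158
prox(-5.5276) = sign(-5.5276)*max(|-5.5276| - 4.19, 0) = -1.3376
prox(x) = [0.0, -2.698, 2.7158, -1.3376]
||prox(x)||_1 = 0.0 + 2.698 + 2.7158 + 1.3376 = 6.7514


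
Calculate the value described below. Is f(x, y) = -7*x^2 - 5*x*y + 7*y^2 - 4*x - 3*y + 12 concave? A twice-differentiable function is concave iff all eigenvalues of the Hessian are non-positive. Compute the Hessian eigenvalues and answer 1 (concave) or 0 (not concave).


The Hessian of f(x,y) = -7*x^2 - 5*x*y + 7*y^2 - 4*x - 3*y + 12 is:
H = [[-14, -5], [-5, 14]]
Trace = -14 + 14 = 0
Determinant = -14*14 - (-5)^2 = -221
Discriminant = (0)^2 - 4*-221 = 884.0
Eigenvalues: lambda_1 = -14.8661, lambda_2 = 14.8661
The function is not concave.

0


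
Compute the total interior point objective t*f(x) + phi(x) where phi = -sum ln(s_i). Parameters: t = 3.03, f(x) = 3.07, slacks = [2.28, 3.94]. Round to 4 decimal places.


Step 1: Compute log-barrier.
ln values: [0.8242, 1.3712]
phi = -(0.8242 + 1.3712) = -2.1954
Step 2: Compute augmented objective.
t*f(x) = 3.03*3.07 = 9.3021
Total = 9.3021 - 2.1954 = 7.1067


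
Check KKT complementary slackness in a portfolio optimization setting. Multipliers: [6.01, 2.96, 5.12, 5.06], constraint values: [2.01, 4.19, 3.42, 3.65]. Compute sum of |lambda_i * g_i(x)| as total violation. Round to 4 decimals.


KKT complementary slackness check:
lambda_1 * g_1 = 6.01 * 2.01 = 12.0801
lambda_2 * g_2 = 2.96 * 4.19 = 12.4024
lambda_3 * g_3 = 5.12 * 3.42 = 17.5104
lambda_4 * g_4 = 5.06 * 3.65 = 18.469
Total violation = 12.0801 + 12.4024 + 17.5104 + 18.469 = 60.4619


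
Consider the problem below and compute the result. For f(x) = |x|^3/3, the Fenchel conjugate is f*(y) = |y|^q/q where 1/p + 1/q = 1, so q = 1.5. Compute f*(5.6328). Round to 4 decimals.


The conjugate exponent q satisfies 1/p + 1/q = 1.
p = 3, so q = 3/(3 - 1) = 1.5
|y|^q = 5.6328^1.5 = 13.3686
f*(5.6328) = 13.3686 / 1.5 = 8.9124


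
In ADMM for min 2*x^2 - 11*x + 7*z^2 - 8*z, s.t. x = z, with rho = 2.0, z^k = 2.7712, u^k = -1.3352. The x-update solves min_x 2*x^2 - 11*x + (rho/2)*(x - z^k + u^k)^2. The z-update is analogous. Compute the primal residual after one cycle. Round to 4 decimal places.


ADMM iteration with rho = 2.0, z^k = 2.7712, u^k = -1.3352
Step 1: x-update.
Minimize 2*x^2 - 11*x + (2.0/2)*(x - 2.7712 - 1.3352)^2
FOC: (2*2 + 2.0)*x = 11 + 2.0*(2.7712 + 1.3352)
x^{k+1} = 3.2021
Step 2: z-update.
Minimize 7*z^2 - 8*z + (2.0/2)*(3.2021 - z - 1.3352)^2
FOC: (2*7 + 2.0)*z = 8 + 2.0*(3.2021 - 1.3352)
z^{k+1} = 0.7334
Step 3: u-update.
u^{k+1} = -1.3352 + 3.2021 - 0.7334 = 1.1336
Step 4: Primal residual = |3.2021 - 0.7334| = 2.4688


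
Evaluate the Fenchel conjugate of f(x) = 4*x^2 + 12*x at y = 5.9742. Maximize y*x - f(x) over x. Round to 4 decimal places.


f*(y) = sup_x {y*x - a*x^2 - b*x} = sup_x {(y-b)*x - a*x^2}
FOC: (y - b) - 2a*x = 0 => x* = (y - b)/(2a)
x* = (5.9742 - 12)/(2*4) = -0.7532
f*(5.9742) = (y-b)^2/(4a) = (5.9742 - 12)^2/(4*4)
= 36.3103/16 = 2.2694


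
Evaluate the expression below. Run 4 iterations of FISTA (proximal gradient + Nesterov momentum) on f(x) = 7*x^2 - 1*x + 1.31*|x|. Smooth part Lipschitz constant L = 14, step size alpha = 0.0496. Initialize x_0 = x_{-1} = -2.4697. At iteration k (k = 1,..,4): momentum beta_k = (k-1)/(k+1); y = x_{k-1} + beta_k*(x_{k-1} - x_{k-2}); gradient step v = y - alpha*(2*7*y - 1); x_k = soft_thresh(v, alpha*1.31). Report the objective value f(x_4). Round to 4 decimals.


FISTA on f(x) = 7*x^2 - 1*x + 1.31*|x|
L = 14, alpha = 0.0496
Iteration 1: beta = 0.0, y = -2.4697 + 0.0*(-2.4697 + 2.4697) = -2.4697
  grad(y) = -35.5758, v = y - alpha*grad = -0.7051
  prox(v) = soft_thresh(-0.7051, 0.065) = -0.6402
Iteration 2: beta = 0.3333, y = -0.6402 + 0.3333*(-0.6402 + 2.4697) = -0.0303
  grad(y) = -1.4245, v = y - alpha*grad = 0.0403
  prox(v) = soft_thresh(0.0403, 0.065) = 0.0
Iteration 3: beta = 0.5, y = 0.0 + 0.5*(0.0 + 0.6402) = 0.3201
  grad(y) = 3.4812, v = y - alpha*grad = 0.1474
  prox(v) = soft_thresh(0.1474, 0.065) = 0.0824
Iteration 4: beta = 0.6, y = 0.0824 + 0.6*(0.0824 - 0.0) = 0.1319
  grad(y) = 0.8467, v = y - alpha*grad = 0.0899
  prox(v) = soft_thresh(0.0899, 0.065) = 0.0249
f(x_4) = 7*0.0249^2 - 1*0.0249 + 1.31*|0.0249| = 0.0121


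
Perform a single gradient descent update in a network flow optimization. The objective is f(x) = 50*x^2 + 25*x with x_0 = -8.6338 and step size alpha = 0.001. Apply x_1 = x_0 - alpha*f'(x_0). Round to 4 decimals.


We compute the gradient at x_0 and apply the update.
f'(x) = 100*x + 25
f'(-8.6338) = 100*-8.6338 + 25 = -838.38
x_1 = -8.6338 - 0.001*-838.38 = -7.7954


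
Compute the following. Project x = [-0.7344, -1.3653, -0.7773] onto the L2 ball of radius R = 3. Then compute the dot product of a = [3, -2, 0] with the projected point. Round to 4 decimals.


Step 1: Compute ||x|| (intermediates to 6 decimals).
||x|| = sqrt((-0.7344)^2 + (-1.3653)^2 + (-0.7773)^2) = 1.734238
Step 2: Project.
Since ||x|| <= R, proj = x (no scaling needed).
proj(x) = [-0.7344, -1.3653, -0.7773]
Step 3: Dot product.
a^T * proj(x) = 3*(-0.7344) - 2*(-1.3653) + 0*(-0.7773) = 0.5274


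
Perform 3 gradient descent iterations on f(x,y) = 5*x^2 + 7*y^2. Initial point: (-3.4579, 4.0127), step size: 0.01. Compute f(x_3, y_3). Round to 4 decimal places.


Gradient descent on f(x,y) = 5*x^2 + 7*y^2.
Starting point: (-3.4579, 4.0127), alpha = 0.01
Step 1: grad_x = 2*5*-3.4579 = -34.579, grad_y = 2*7*4.0127 = 56.1778
  x_1 = -3.4579 - 0.01*-34.579 = -3.1121
  y_1 = 4.0127 - 0.01*56.1778 = 3.4509
Step 2: grad_x = 2*5*-3.1121 = -31.1211, grad_y = 2*7*3.4509 = 48.3129
  x_2 = -3.1121 - 0.01*-31.1211 = -2.8009
  y_2 = 3.4509 - 0.01*48.3129 = 2.9678
Step 3: grad_x = 2*5*-2.8009 = -28.009, grad_y = 2*7*2.9678 = 41.5491
  x_3 = -2.8009 - 0.01*-28.009 = -2.5208
  y_3 = 2.9678 - 0.01*41.5491 = 2.5523
f(-2.5208, 2.5523) = 5*(-2.5208)^2 + 7*2.5523^2 = 77.3721


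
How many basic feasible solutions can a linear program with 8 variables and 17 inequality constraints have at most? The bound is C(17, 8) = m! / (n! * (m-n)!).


Each vertex corresponds to some choice of n active constraints out of m, so the number of vertices is at most C(m, n) = m! / (n!(m-n)!).
m = 17, n = 8
Numerator: 17 * 16 * 15 * 14 * 13 * 12 * 11 * 10
Denominator: 8! = 40320
C(17, 8) = 24310


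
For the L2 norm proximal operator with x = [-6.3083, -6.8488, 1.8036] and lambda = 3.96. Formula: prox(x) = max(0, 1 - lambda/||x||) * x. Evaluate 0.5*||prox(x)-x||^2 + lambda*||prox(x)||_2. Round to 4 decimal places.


Step 1: Compute ||x||.
||x|| = 9.4844
Step 2: Compute scaling factor.
scale = max(0, 1 - 3.96/9.4844) = 0.5825
Step 3: prox(x) = [-3.6744, -3.9892, 1.0505]
||prox(x)|| = 5.5244
Step 4: Proximal objective.
0.5*||prox-x||^2 = 7.8408
lambda*||prox|| = 21.8766
Total = 29.7174


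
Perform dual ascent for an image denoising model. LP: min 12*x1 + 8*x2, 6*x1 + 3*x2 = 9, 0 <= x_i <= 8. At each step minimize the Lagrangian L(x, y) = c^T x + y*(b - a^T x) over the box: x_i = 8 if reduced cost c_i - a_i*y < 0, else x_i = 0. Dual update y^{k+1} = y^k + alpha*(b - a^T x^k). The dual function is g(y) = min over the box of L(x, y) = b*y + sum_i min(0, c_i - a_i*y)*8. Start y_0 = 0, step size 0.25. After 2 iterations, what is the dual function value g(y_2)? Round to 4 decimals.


Dual ascent for LP: min 12*x1 + 8*x2, 6*x1 + 3*x2 = 9, 0 <= x_i <= 8
Step 1: y^k = 0.0, reduced costs: (12.0, 8.0)
  x^k = (0.0, 0.0), subgradient = b - a^T x = 9.0
  y^{k+1} = 0.0 + 0.25*9.0 = 2.25
Step 2: y^k = 2.25, reduced costs: (-1.5, 1.25)
  x^k = (8.0, 0.0), subgradient = b - a^T x = -39.0
  y^{k+1} = 2.25 + 0.25*-39.0 = -7.5
Dual objective at y_2 = -7.5: reduced costs (57.0, 30.5), box minimizer x = (0.0, 0.0)
g(y_2) = b*y + (c1 - a1*y)*x1 + (c2 - a2*y)*x2 = 9*(-7.5) + 57.0*0.0 + 30.5*0.0 = -67.5 + 0.0 + 0.0 = -67.5


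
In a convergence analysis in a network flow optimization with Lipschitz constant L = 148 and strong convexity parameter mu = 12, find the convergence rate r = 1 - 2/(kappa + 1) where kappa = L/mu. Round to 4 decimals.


Step 1: Compute the condition number.
kappa = L/mu = 148/12 = 12.3333
Step 2: Compute the convergence rate.
r = 1 - 2/(kappa + 1) = 1 - 2*mu/(L + mu) = (L - mu)/(L + mu) = 136/160 = 0.85


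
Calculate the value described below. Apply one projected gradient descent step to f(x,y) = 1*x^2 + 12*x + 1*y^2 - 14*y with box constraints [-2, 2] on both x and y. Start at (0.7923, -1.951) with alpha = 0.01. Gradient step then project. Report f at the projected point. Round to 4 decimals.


Step 1: Compute gradient at (0.7923, -1.951).
grad_x = 2*1*0.7923 + 12 = 13.5846
grad_y = 2*1*-1.951 - 14 = -17.902
Step 2: Gradient step.
x_raw = 0.7923 - 0.01*13.5846 = 0.6565
y_raw = -1.951 - 0.01*-17.902 = -1.772
Step 3: Project onto [-2, 2].
x_proj = clip(0.6565) = 0.6565
y_proj = clip(-1.772) = -1.772
Step 4: Evaluate f.
f(0.6565, -1.772) = 36.256


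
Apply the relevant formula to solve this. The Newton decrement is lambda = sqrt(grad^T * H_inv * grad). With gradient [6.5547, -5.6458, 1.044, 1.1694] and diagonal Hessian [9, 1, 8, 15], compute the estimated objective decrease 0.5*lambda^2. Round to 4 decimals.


Step 1: H is diagonal, so H^(-1) * g = [0.7283, -5.6458, 0.1305, 0.078].
Step 2: g^T H^(-1) g = sum_i g_i^2 / H_ii
  = (6.5547)^2/9 + (-5.6458)^2/1 + (1.044)^2/8 + (1.1694)^2/15
  = 4.7738 + 31.8751 + 0.1362 + 0.0912 = 36.8763
Step 3: Objective decrease = 0.5 * g^T H^(-1) g = 18.4381


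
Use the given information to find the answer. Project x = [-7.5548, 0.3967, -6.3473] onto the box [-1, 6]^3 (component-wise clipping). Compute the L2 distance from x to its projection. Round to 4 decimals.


Project each component onto [-1, 6].
clip(-7.5548) = -1.0, clip(0.3967) = 0.3967, clip(-6.3473) = -1.0
Projection = [-1.0, 0.3967, -1.0]
Squared diffs: [42.9654, 0.0, 28.5936]
Distance = sqrt(71.559) = 8.4593


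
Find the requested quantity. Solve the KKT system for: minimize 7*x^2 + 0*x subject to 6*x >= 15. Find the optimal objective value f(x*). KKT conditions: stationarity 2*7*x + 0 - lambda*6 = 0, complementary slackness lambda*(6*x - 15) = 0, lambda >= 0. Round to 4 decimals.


Step 1: Try lambda = 0 (constraint inactive).
x_unc = 0/(2*7) = 0.0
Check: 6*0.0 = 0.0 < 15 -- violated!
Step 2: Constraint must be active: 6*x = 15
x* = 15/6 = 2.5
lambda = (2*7*2.5 + 0)/6 = 5.8333
Step 3: Compute optimal value.
f(x*) = 7*2.5^2 + 0*2.5 = 43.75


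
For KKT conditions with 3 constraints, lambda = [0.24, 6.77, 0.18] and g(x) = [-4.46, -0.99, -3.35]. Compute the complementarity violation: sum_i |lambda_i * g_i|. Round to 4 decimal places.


KKT complementary slackness check:
lambda_1 * g_1 = 0.24 * -4.46 = -1.0704
lambda_2 * g_2 = 6.77 * -0.99 = -6.7023
lambda_3 * g_3 = 0.18 * -3.35 = -0.603
Total violation = 1.0704 + 6.7023 + 0.603 = 8.3757


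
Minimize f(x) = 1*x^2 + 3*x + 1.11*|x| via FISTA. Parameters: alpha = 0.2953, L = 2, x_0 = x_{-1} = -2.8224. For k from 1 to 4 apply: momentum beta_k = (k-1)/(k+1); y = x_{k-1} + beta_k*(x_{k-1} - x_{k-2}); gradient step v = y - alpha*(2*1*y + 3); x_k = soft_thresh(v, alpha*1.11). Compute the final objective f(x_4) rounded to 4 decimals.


FISTA on f(x) = 1*x^2 + 3*x + 1.11*|x|
L = 2, alpha = 0.2953
Iteration 1: beta = 0.0, y = -2.8224 + 0.0*(-2.8224 + 2.8224) = -2.8224
  grad(y) = -2.6448, v = y - alpha*grad = -2.0414
  prox(v) = soft_thresh(-2.0414, 0.3278) = -1.7136
Iteration 2: beta = 0.3333, y = -1.7136 + 0.3333*(-1.7136 + 2.8224) = -1.344
  grad(y) = 0.312, v = y - alpha*grad = -1.4361
  prox(v) = soft_thresh(-1.4361, 0.3278) = -1.1084
Iteration 3: beta = 0.5, y = -1.1084 + 0.5*(-1.1084 + 1.7136) = -0.8057
  grad(y) = 1.3885, v = y - alpha*grad = -1.2158
  prox(v) = soft_thresh(-1.2158, 0.3278) = -0.888
Iteration 4: beta = 0.6, y = -0.888 + 0.6*(-0.888 + 1.1084) = -0.7558
  grad(y) = 1.4885, v = y - alpha*grad = -1.1953
  prox(v) = soft_thresh(-1.1953, 0.3278) = -0.8675
f(x_4) = 1*(-0.8675)^2 + 3*(-0.8675) + 1.11*|-0.8675| = -0.887


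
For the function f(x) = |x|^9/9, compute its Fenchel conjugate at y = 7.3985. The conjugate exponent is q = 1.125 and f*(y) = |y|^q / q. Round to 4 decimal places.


The conjugate exponent q satisfies 1/p + 1/q = 1.
p = 9, so q = 9/(9 - 1) = 1.125
|y|^q = 7.3985^1.125 = 9.5014
f*(7.3985) = 9.5014 / 1.125 = 8.4457
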